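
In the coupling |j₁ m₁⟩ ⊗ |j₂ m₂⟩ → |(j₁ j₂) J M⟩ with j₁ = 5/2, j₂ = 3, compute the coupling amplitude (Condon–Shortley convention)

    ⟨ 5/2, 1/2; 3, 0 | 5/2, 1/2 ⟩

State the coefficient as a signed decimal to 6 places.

triangle: 3!·2!·3!/9! = 72/362880
(j±m)!: 3!·2!·3!·3!·3!·2! = 5184
prefactor² = (2J+1)·Δ·N² = 216/35
  k=0: +1/(0!·3!·2!·3!·0!·0!) = 1/72
  k=1: −1/(1!·2!·1!·2!·1!·1!) = -1/4
  k=2: +1/(2!·1!·0!·1!·2!·2!) = 1/8
Σ = -1/9  ⇒  CG² = 216/35·(-1/9)² = 8/105
CG = −√(8/105) = -0.276026

-0.276026  (= −√(8/105))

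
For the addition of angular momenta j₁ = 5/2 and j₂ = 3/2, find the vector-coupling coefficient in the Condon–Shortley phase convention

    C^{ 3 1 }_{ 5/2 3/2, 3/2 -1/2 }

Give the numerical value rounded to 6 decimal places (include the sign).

j₁+j₂−J=1  J+j₁−j₂=4  J−j₁+j₂=2  j₁+j₂+J+1=8
(j₁±m₁, j₂±m₂, J±M) = (4,1,1,2,4,2)
P² = 96/5
sum k=0..1:
  [0] +1/6 = 1/6
  [1] −1/48 = -1/48
S = 7/48
C² = P²·S² = 49/120 ; C = +0.639010

+0.639010  (= +√(49/120))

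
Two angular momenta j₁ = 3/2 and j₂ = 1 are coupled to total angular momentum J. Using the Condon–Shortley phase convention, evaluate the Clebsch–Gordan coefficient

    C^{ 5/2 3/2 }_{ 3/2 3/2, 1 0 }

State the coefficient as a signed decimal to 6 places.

triangle: 0!*3!*2!/6! = 12/720
(j±m)!: 3!*0!*1!*1!*4!*1! = 144
prefactor² = (2J+1)*Δ*N² = 72/5
  k=0: +1/(0!*0!*0!*1!*3!*1!) = 1/6
Σ = 1/6  ⇒  CG² = 72/5*1/6² = 2/5
CG = +√(2/5) = +0.632456

+0.632456  (= +√(2/5))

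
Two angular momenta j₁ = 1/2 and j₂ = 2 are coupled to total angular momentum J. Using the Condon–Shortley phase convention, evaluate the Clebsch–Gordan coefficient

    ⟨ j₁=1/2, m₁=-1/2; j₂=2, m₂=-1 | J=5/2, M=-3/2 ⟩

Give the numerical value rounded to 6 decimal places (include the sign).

√[6·0!1!4!/6! · 0!1!1!3!1!4!] = √(144/5)
  +(−1)^0/∏(0,0,1,1,0,3)! = 1/6  (running 1/6)
⟨..|..⟩ = √(144/5)·(1/6) = +0.894427

+0.894427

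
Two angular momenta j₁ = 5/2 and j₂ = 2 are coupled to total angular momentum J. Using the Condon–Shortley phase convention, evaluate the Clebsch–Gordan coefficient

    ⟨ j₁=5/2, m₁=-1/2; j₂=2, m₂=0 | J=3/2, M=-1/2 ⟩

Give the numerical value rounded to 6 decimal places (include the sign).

j₁+j₂−J=3  J+j₁−j₂=2  J−j₁+j₂=1  j₁+j₂+J+1=7
(j₁±m₁, j₂±m₂, J±M) = (2,3,2,2,1,2)
P² = 32/35
sum k=1..2:
  [1] −1/4 = -1/4
  [2] +1/2 = 1/2
S = 1/4
C² = P²·S² = 2/35 ; C = +0.239046

+√(2/35) ≈ +0.239046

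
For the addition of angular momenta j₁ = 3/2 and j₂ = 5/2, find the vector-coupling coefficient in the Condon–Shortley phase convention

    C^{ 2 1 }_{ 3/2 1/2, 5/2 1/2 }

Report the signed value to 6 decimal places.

triangle: 2!·1!·3!/7! = 12/5040
(j±m)!: 2!·1!·3!·2!·3!·1! = 144
prefactor² = (2J+1)·Δ·N² = 12/7
  k=0: +1/(0!·2!·1!·3!·0!·0!) = 1/12
  k=1: −1/(1!·1!·0!·2!·1!·1!) = -1/2
Σ = -5/12  ⇒  CG² = 12/7·(-5/12)² = 25/84
CG = −√(25/84) = -0.545545

-0.545545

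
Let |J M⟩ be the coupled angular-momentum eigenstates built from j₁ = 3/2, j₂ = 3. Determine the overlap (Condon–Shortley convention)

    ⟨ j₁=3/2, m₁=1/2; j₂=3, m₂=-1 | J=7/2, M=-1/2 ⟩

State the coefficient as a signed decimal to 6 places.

+√(2/7) ≈ +0.534522

j₁+j₂−J=1  J+j₁−j₂=2  J−j₁+j₂=5  j₁+j₂+J+1=9
(j₁±m₁, j₂±m₂, J±M) = (2,1,2,4,3,4)
P² = 512/7
sum k=0..1:
  [0] +1/12 = 1/12
  [1] −1/48 = -1/48
S = 1/16
C² = P²·S² = 2/7 ; C = +0.534522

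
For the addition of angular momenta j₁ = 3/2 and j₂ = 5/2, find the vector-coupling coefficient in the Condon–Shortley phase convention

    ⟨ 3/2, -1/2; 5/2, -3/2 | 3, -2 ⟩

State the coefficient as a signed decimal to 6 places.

j₁+j₂−J=1  J+j₁−j₂=2  J−j₁+j₂=4  j₁+j₂+J+1=8
(j₁±m₁, j₂±m₂, J±M) = (1,2,1,4,1,5)
P² = 48
sum k=0..1:
  [0] +1/12 = 1/12
  [1] −1/24 = -1/24
S = 1/24
C² = P²·S² = 1/12 ; C = +0.288675

+0.288675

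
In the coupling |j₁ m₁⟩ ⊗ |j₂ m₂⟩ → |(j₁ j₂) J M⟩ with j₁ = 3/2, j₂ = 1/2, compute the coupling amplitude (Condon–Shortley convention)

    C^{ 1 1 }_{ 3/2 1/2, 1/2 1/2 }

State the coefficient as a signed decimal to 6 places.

−√(1/4) ≈ -0.500000

j₁+j₂−J=1  J+j₁−j₂=2  J−j₁+j₂=0  j₁+j₂+J+1=4
(j₁±m₁, j₂±m₂, J±M) = (2,1,1,0,2,0)
P² = 1
sum k=1..1:
  [1] −1/2 = -1/2
S = -1/2
C² = P²·S² = 1/4 ; C = -0.500000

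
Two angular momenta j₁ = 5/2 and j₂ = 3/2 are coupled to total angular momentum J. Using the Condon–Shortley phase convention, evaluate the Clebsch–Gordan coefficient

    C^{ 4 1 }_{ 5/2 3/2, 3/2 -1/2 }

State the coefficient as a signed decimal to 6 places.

+√(15/56) ≈ +0.517549

√[9·0!5!3!/9! · 4!1!1!2!5!3!] = √(4320/7)
  +(−1)^0/∏(0,0,1,1,4,2)! = 1/48  (running 1/48)
⟨..|..⟩ = √(4320/7)·(1/48) = +0.517549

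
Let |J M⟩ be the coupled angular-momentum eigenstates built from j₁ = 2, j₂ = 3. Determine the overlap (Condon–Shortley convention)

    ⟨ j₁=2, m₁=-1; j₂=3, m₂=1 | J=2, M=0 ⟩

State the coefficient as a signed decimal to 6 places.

√[5·3!1!3!/8! · 1!3!4!2!2!2!] = √(36/7)
  +(−1)^2/∏(2,1,1,2,0,1)! = 1/4  (running 1/4)
  +(−1)^3/∏(3,0,0,1,1,2)! = -1/12  (running 1/6)
⟨..|..⟩ = √(36/7)·(1/6) = +0.377964

+0.377964  (= +√(1/7))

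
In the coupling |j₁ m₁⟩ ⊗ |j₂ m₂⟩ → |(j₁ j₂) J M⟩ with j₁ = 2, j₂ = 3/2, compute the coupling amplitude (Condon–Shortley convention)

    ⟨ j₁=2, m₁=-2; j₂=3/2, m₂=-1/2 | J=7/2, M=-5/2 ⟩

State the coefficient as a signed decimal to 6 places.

+√(3/7) ≈ +0.654654

triangle: 0!*4!*3!/8! = 144/40320
(j±m)!: 0!*4!*1!*2!*1!*6! = 34560
prefactor² = (2J+1)*Δ*N² = 6912/7
  k=0: +1/(0!*0!*4!*1!*0!*2!) = 1/48
Σ = 1/48  ⇒  CG² = 6912/7*1/48² = 3/7
CG = +√(3/7) = +0.654654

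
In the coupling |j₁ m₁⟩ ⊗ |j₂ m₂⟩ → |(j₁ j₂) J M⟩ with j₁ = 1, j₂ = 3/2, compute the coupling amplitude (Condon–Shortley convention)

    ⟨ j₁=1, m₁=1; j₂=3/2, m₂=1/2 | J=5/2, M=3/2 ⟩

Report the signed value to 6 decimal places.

+0.774597  (= +√(3/5))

triangle: 0!×2!×3!/6! = 12/720
(j±m)!: 2!×0!×2!×1!×4!×1! = 96
prefactor² = (2J+1)×Δ×N² = 48/5
  k=0: +1/(0!×0!×0!×2!×2!×1!) = 1/4
Σ = 1/4  ⇒  CG² = 48/5×1/4² = 3/5
CG = +√(3/5) = +0.774597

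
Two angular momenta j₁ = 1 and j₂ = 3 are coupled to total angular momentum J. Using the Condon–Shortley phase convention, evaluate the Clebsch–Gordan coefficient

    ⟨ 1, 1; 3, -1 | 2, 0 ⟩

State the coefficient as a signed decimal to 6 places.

+√(2/7) = +0.534522

√[5·2!0!4!/7! · 2!0!2!4!2!2!] = √(128/7)
  +(−1)^0/∏(0,2,0,2,0,2)! = 1/8  (running 1/8)
⟨..|..⟩ = √(128/7)·(1/8) = +0.534522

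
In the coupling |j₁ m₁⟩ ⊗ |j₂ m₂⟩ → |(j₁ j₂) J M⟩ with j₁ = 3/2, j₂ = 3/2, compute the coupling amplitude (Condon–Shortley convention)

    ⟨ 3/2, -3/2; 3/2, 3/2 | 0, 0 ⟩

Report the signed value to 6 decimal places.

−√(1/4) = -0.500000

√[1·3!0!0!/4! · 0!3!3!0!0!0!] = √(9)
  +(−1)^3/∏(3,0,0,0,0,0)! = -1/6  (running -1/6)
⟨..|..⟩ = √(9)·(-1/6) = -0.500000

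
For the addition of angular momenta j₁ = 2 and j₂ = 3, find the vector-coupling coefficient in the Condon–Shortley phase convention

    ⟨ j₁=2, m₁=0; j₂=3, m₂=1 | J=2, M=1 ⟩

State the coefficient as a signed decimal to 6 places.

j₁+j₂−J=3  J+j₁−j₂=1  J−j₁+j₂=3  j₁+j₂+J+1=8
(j₁±m₁, j₂±m₂, J±M) = (2,2,4,2,3,1)
P² = 36/7
sum k=1..2:
  [1] −1/12 = -1/12
  [2] +1/4 = 1/4
S = 1/6
C² = P²·S² = 1/7 ; C = +0.377964

+0.377964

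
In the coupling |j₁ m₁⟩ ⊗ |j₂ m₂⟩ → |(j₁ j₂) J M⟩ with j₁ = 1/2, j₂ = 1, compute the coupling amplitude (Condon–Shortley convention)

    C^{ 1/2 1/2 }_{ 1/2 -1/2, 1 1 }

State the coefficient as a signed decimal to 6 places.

-0.816497

triangle: 1!·0!·1!/3! = 1/6
(j±m)!: 0!·1!·2!·0!·1!·0! = 2
prefactor² = (2J+1)·Δ·N² = 2/3
  k=1: −1/(1!·0!·0!·1!·0!·0!) = -1
Σ = -1  ⇒  CG² = 2/3·(-1)² = 2/3
CG = −√(2/3) = -0.816497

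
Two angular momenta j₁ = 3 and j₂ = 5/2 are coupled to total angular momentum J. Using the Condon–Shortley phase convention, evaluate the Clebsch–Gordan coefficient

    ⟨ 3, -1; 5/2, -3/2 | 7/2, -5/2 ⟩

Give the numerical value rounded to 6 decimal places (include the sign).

-0.398410  (= −√(10/63))

triangle: 2!×4!×3!/10! = 288/3628800
(j±m)!: 2!×4!×1!×4!×1!×6! = 829440
prefactor² = (2J+1)×Δ×N² = 18432/35
  k=0: +1/(0!×2!×4!×1!×0!×2!) = 1/96
  k=1: −1/(1!×1!×3!×0!×1!×3!) = -1/36
Σ = -5/288  ⇒  CG² = 18432/35×(-5/288)² = 10/63
CG = −√(10/63) = -0.398410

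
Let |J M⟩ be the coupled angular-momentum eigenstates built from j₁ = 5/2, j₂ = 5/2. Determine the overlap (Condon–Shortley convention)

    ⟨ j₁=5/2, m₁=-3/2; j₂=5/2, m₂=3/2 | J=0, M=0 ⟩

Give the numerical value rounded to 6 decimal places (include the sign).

triangle: 5!×0!×0!/6! = 120/720
(j±m)!: 1!×4!×4!×1!×0!×0! = 576
prefactor² = (2J+1)×Δ×N² = 96
  k=4: +1/(4!×1!×0!×0!×0!×0!) = 1/24
Σ = 1/24  ⇒  CG² = 96×1/24² = 1/6
CG = +√(1/6) = +0.408248

+√(1/6) ≈ +0.408248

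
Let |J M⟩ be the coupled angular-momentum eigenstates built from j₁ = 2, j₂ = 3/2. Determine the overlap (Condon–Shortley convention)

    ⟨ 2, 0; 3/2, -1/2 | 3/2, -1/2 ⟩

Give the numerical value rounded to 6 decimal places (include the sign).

triangle: 2!*2!*1!/6! = 4/720
(j±m)!: 2!*2!*1!*2!*1!*2! = 16
prefactor² = (2J+1)*Δ*N² = 16/45
  k=0: +1/(0!*2!*2!*1!*0!*0!) = 1/4
  k=1: −1/(1!*1!*1!*0!*1!*1!) = -1
Σ = -3/4  ⇒  CG² = 16/45*(-3/4)² = 1/5
CG = −√(1/5) = -0.447214

−√(1/5) ≈ -0.447214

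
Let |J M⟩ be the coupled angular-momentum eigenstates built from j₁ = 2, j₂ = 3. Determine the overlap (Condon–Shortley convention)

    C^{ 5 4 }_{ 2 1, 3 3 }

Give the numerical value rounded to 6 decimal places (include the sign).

+0.632456  (= +√(2/5))

√[11·0!4!6!/11! · 3!1!6!0!9!1!] = √(7464960)
  +(−1)^0/∏(0,0,1,6,3,0)! = 1/4320  (running 1/4320)
⟨..|..⟩ = √(7464960)·(1/4320) = +0.632456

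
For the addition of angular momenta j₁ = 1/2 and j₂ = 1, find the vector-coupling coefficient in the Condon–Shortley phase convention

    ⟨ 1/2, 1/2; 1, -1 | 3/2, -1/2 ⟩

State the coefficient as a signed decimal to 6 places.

j₁+j₂−J=0  J+j₁−j₂=1  J−j₁+j₂=2  j₁+j₂+J+1=4
(j₁±m₁, j₂±m₂, J±M) = (1,0,0,2,1,2)
P² = 4/3
sum k=0..0:
  [0] +1/2 = 1/2
S = 1/2
C² = P²·S² = 1/3 ; C = +0.577350

+0.577350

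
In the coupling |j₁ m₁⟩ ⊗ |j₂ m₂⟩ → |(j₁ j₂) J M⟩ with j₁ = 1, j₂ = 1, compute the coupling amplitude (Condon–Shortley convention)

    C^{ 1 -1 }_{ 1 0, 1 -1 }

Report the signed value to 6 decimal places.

+√(1/2) = +0.707107

j₁+j₂−J=1  J+j₁−j₂=1  J−j₁+j₂=1  j₁+j₂+J+1=4
(j₁±m₁, j₂±m₂, J±M) = (1,1,0,2,0,2)
P² = 1/2
sum k=0..0:
  [0] +1/1 = 1
S = 1
C² = P²·S² = 1/2 ; C = +0.707107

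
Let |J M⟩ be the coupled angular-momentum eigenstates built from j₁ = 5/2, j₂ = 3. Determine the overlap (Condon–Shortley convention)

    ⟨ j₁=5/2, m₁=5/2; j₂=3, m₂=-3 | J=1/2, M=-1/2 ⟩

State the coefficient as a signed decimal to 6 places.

+√(2/7) = +0.534522

√[2·5!0!1!/7! · 5!0!0!6!0!1!] = √(28800/7)
  +(−1)^0/∏(0,5,0,0,0,1)! = 1/120  (running 1/120)
⟨..|..⟩ = √(28800/7)·(1/120) = +0.534522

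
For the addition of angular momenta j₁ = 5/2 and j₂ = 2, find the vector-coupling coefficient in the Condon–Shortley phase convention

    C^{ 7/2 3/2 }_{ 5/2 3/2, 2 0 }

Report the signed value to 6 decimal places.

+0.534522  (= +√(2/7))

j₁+j₂−J=1  J+j₁−j₂=4  J−j₁+j₂=3  j₁+j₂+J+1=9
(j₁±m₁, j₂±m₂, J±M) = (4,1,2,2,5,2)
P² = 512/7
sum k=0..1:
  [0] +1/12 = 1/12
  [1] −1/48 = -1/48
S = 1/16
C² = P²·S² = 2/7 ; C = +0.534522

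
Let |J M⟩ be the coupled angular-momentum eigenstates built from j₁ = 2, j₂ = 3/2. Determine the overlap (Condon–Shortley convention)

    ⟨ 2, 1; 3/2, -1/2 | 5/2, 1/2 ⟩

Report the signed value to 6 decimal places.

+√(5/14) = +0.597614

√[6·1!3!2!/7! · 3!1!1!2!3!2!] = √(72/35)
  +(−1)^0/∏(0,1,1,1,2,1)! = 1/2  (running 1/2)
  +(−1)^1/∏(1,0,0,0,3,2)! = -1/12  (running 5/12)
⟨..|..⟩ = √(72/35)·(5/12) = +0.597614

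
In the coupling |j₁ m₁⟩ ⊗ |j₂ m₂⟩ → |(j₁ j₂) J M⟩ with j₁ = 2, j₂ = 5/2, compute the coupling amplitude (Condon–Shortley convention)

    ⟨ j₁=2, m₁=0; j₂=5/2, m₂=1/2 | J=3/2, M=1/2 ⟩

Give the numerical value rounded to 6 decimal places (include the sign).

+0.239046

triangle: 3!×1!×2!/7! = 12/5040
(j±m)!: 2!×2!×3!×2!×2!×1! = 96
prefactor² = (2J+1)×Δ×N² = 32/35
  k=1: −1/(1!×2!×1!×2!×0!×0!) = -1/4
  k=2: +1/(2!×1!×0!×1!×1!×1!) = 1/2
Σ = 1/4  ⇒  CG² = 32/35×1/4² = 2/35
CG = +√(2/35) = +0.239046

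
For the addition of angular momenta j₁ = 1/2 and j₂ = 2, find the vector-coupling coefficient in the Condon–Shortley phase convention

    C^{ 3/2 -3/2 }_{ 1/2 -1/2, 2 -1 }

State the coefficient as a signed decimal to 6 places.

j₁+j₂−J=1  J+j₁−j₂=0  J−j₁+j₂=3  j₁+j₂+J+1=5
(j₁±m₁, j₂±m₂, J±M) = (0,1,1,3,0,3)
P² = 36/5
sum k=1..1:
  [1] −1/6 = -1/6
S = -1/6
C² = P²·S² = 1/5 ; C = -0.447214

−√(1/5) = -0.447214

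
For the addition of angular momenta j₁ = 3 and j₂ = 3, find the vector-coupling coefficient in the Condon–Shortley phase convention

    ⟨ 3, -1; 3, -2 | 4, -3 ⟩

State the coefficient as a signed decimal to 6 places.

−√(1/11) ≈ -0.301511

√[9·2!4!4!/11! · 2!4!1!5!1!7!] = √(82944/11)
  +(−1)^0/∏(0,2,4,1,0,3)! = 1/288  (running 1/288)
  +(−1)^1/∏(1,1,3,0,1,4)! = -1/144  (running -1/288)
⟨..|..⟩ = √(82944/11)·(-1/288) = -0.301511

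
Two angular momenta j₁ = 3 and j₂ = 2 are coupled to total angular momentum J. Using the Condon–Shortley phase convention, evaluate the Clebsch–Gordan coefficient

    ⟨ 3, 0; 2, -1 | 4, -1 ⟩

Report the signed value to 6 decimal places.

triangle: 1!·5!·3!/10! = 720/3628800
(j±m)!: 3!·3!·1!·3!·3!·5! = 155520
prefactor² = (2J+1)·Δ·N² = 1944/7
  k=0: +1/(0!·1!·3!·1!·2!·2!) = 1/24
  k=1: −1/(1!·0!·2!·0!·3!·3!) = -1/72
Σ = 1/36  ⇒  CG² = 1944/7·1/36² = 3/14
CG = +√(3/14) = +0.462910

+0.462910  (= +√(3/14))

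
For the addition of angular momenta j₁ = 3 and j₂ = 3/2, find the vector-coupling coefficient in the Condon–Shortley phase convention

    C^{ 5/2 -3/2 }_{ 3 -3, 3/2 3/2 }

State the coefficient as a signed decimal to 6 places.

+0.566947

triangle: 2!*4!*1!/8! = 48/40320
(j±m)!: 0!*6!*3!*0!*1!*4! = 103680
prefactor² = (2J+1)*Δ*N² = 5184/7
  k=2: +1/(2!*0!*4!*1!*0!*0!) = 1/48
Σ = 1/48  ⇒  CG² = 5184/7*1/48² = 9/28
CG = +√(9/28) = +0.566947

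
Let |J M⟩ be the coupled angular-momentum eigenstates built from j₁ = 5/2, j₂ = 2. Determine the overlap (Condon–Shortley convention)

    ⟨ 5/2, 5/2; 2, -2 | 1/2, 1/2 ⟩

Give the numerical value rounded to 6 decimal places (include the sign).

j₁+j₂−J=4  J+j₁−j₂=1  J−j₁+j₂=0  j₁+j₂+J+1=6
(j₁±m₁, j₂±m₂, J±M) = (5,0,0,4,1,0)
P² = 192
sum k=0..0:
  [0] +1/24 = 1/24
S = 1/24
C² = P²·S² = 1/3 ; C = +0.577350

+0.577350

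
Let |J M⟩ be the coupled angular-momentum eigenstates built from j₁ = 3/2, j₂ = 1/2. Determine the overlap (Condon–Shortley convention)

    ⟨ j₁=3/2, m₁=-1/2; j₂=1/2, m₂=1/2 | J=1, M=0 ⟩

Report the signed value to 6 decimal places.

triangle: 1!×2!×0!/4! = 2/24
(j±m)!: 1!×2!×1!×0!×1!×1! = 2
prefactor² = (2J+1)×Δ×N² = 1/2
  k=1: −1/(1!×0!×1!×0!×1!×0!) = -1
Σ = -1  ⇒  CG² = 1/2×(-1)² = 1/2
CG = −√(1/2) = -0.707107

−√(1/2) ≈ -0.707107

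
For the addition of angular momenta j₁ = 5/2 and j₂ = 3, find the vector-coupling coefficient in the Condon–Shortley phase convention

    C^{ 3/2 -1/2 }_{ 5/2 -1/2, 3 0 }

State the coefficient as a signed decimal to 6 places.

√[4·4!1!2!/8! · 2!3!3!3!1!2!] = √(144/35)
  +(−1)^2/∏(2,2,1,1,0,1)! = 1/4  (running 1/4)
  +(−1)^3/∏(3,1,0,0,1,2)! = -1/12  (running 1/6)
⟨..|..⟩ = √(144/35)·(1/6) = +0.338062

+√(4/35) = +0.338062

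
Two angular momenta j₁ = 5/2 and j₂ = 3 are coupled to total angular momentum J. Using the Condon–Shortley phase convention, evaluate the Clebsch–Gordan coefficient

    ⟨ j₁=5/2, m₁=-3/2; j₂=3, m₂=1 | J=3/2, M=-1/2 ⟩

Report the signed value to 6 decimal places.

-0.483046

√[4·4!1!2!/8! · 1!4!4!2!1!2!] = √(384/35)
  +(−1)^3/∏(3,1,1,1,0,1)! = -1/6  (running -1/6)
  +(−1)^4/∏(4,0,0,0,1,2)! = 1/48  (running -7/48)
⟨..|..⟩ = √(384/35)·(-7/48) = -0.483046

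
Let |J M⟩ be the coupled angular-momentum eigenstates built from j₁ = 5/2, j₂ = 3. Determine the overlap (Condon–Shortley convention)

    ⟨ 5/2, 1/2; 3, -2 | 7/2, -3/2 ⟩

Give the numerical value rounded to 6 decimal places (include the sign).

+0.308607  (= +√(2/21))

triangle: 2!×3!×4!/10! = 288/3628800
(j±m)!: 3!×2!×1!×5!×2!×5! = 345600
prefactor² = (2J+1)×Δ×N² = 1536/7
  k=0: +1/(0!×2!×2!×1!×1!×3!) = 1/24
  k=1: −1/(1!×1!×1!×0!×2!×4!) = -1/48
Σ = 1/48  ⇒  CG² = 1536/7×1/48² = 2/21
CG = +√(2/21) = +0.308607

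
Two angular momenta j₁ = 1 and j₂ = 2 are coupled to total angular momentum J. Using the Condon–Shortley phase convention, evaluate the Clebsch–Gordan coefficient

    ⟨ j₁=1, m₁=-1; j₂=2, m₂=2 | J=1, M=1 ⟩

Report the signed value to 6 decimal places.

+0.774597

√[3·2!0!2!/5! · 0!2!4!0!2!0!] = √(48/5)
  +(−1)^2/∏(2,0,0,2,0,0)! = 1/4  (running 1/4)
⟨..|..⟩ = √(48/5)·(1/4) = +0.774597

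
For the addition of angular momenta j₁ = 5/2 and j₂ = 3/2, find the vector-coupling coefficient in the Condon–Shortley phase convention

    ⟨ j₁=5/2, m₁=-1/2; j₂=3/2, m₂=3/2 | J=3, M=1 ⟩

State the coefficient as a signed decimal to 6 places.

triangle: 1!×4!×2!/8! = 48/40320
(j±m)!: 2!×3!×3!×0!×4!×2! = 3456
prefactor² = (2J+1)×Δ×N² = 144/5
  k=1: −1/(1!×0!×2!×2!×2!×0!) = -1/8
Σ = -1/8  ⇒  CG² = 144/5×(-1/8)² = 9/20
CG = −√(9/20) = -0.670820

-0.670820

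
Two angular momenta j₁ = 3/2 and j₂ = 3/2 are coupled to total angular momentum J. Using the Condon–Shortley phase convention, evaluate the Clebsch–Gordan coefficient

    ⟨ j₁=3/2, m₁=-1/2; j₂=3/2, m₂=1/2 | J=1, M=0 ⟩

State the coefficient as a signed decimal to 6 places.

−√(1/20) = -0.223607

√[3·2!1!1!/5! · 1!2!2!1!1!1!] = √(1/5)
  +(−1)^1/∏(1,1,1,1,0,0)! = -1  (running -1)
  +(−1)^2/∏(2,0,0,0,1,1)! = 1/2  (running -1/2)
⟨..|..⟩ = √(1/5)·(-1/2) = -0.223607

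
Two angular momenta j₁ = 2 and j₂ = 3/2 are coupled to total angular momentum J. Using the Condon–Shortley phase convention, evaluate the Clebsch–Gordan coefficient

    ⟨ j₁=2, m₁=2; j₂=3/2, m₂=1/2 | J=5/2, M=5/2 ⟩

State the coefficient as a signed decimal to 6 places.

+√(4/7) ≈ +0.755929

√[6·1!3!2!/7! · 4!0!2!1!5!0!] = √(576/7)
  +(−1)^0/∏(0,1,0,2,3,0)! = 1/12  (running 1/12)
⟨..|..⟩ = √(576/7)·(1/12) = +0.755929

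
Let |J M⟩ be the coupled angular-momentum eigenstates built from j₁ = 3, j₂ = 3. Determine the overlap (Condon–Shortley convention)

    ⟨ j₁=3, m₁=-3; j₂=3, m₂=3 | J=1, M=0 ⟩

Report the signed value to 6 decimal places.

−√(9/28) = -0.566947

j₁+j₂−J=5  J+j₁−j₂=1  J−j₁+j₂=1  j₁+j₂+J+1=8
(j₁±m₁, j₂±m₂, J±M) = (0,6,6,0,1,1)
P² = 32400/7
sum k=5..5:
  [5] −1/120 = -1/120
S = -1/120
C² = P²·S² = 9/28 ; C = -0.566947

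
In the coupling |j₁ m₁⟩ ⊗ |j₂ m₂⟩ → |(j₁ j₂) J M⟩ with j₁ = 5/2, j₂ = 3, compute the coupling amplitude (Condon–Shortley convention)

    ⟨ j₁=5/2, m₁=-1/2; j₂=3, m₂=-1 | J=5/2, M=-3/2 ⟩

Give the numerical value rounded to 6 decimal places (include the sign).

j₁+j₂−J=3  J+j₁−j₂=2  J−j₁+j₂=3  j₁+j₂+J+1=9
(j₁±m₁, j₂±m₂, J±M) = (2,3,2,4,1,4)
P² = 576/35
sum k=1..2:
  [1] −1/8 = -1/8
  [2] +1/12 = 1/12
S = -1/24
C² = P²·S² = 1/35 ; C = -0.169031

-0.169031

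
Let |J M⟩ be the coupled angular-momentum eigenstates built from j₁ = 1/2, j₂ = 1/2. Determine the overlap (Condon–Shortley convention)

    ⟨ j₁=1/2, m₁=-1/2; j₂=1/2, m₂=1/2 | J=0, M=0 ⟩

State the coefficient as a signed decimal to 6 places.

-0.707107  (= −√(1/2))

j₁+j₂−J=1  J+j₁−j₂=0  J−j₁+j₂=0  j₁+j₂+J+1=2
(j₁±m₁, j₂±m₂, J±M) = (0,1,1,0,0,0)
P² = 1/2
sum k=1..1:
  [1] −1/1 = -1
S = -1
C² = P²·S² = 1/2 ; C = -0.707107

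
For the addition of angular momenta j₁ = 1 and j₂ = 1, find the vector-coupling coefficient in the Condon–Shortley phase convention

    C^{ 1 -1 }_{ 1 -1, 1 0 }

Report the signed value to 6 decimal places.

triangle: 1!×1!×1!/4! = 1/24
(j±m)!: 0!×2!×1!×1!×0!×2! = 4
prefactor² = (2J+1)×Δ×N² = 1/2
  k=1: −1/(1!×0!×1!×0!×0!×1!) = -1
Σ = -1  ⇒  CG² = 1/2×(-1)² = 1/2
CG = −√(1/2) = -0.707107

-0.707107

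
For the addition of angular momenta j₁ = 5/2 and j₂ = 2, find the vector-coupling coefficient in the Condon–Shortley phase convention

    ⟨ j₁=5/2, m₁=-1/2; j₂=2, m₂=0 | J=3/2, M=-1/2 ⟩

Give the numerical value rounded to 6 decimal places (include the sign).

√[4·3!2!1!/7! · 2!3!2!2!1!2!] = √(32/35)
  +(−1)^1/∏(1,2,2,1,0,0)! = -1/4  (running -1/4)
  +(−1)^2/∏(2,1,1,0,1,1)! = 1/2  (running 1/4)
⟨..|..⟩ = √(32/35)·(1/4) = +0.239046

+0.239046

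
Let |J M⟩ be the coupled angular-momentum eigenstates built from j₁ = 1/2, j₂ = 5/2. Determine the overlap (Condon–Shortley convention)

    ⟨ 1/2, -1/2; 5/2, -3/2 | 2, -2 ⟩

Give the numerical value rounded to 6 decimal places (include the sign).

j₁+j₂−J=1  J+j₁−j₂=0  J−j₁+j₂=4  j₁+j₂+J+1=6
(j₁±m₁, j₂±m₂, J±M) = (0,1,1,4,0,4)
P² = 96
sum k=1..1:
  [1] −1/24 = -1/24
S = -1/24
C² = P²·S² = 1/6 ; C = -0.408248

−√(1/6) = -0.408248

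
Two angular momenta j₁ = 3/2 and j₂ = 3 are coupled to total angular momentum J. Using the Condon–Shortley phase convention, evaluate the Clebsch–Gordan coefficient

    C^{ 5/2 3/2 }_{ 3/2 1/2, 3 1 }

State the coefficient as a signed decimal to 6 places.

√[6·2!1!4!/8! · 2!1!4!2!4!1!] = √(576/35)
  +(−1)^0/∏(0,2,1,4,0,0)! = 1/48  (running 1/48)
  +(−1)^1/∏(1,1,0,3,1,1)! = -1/6  (running -7/48)
⟨..|..⟩ = √(576/35)·(-7/48) = -0.591608

-0.591608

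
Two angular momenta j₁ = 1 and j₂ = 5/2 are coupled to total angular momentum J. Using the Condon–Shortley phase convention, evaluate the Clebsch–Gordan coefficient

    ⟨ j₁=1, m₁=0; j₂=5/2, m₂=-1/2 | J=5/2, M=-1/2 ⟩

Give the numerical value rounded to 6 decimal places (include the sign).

+0.169031  (= +√(1/35))

√[6·1!1!4!/7! · 1!1!2!3!2!3!] = √(144/35)
  +(−1)^0/∏(0,1,1,2,0,2)! = 1/4  (running 1/4)
  +(−1)^1/∏(1,0,0,1,1,3)! = -1/6  (running 1/12)
⟨..|..⟩ = √(144/35)·(1/12) = +0.169031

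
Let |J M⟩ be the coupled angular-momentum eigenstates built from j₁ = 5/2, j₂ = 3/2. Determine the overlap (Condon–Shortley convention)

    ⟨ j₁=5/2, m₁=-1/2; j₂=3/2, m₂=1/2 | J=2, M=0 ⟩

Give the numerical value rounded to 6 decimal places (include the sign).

√[5·2!3!1!/7! · 2!3!2!1!2!2!] = √(8/7)
  +(−1)^1/∏(1,1,2,1,1,0)! = -1/2  (running -1/2)
  +(−1)^2/∏(2,0,1,0,2,1)! = 1/4  (running -1/4)
⟨..|..⟩ = √(8/7)·(-1/4) = -0.267261

-0.267261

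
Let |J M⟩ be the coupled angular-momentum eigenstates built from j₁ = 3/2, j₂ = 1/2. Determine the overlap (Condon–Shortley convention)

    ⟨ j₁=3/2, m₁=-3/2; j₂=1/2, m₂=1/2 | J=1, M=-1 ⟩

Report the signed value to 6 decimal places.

triangle: 1!·2!·0!/4! = 2/24
(j±m)!: 0!·3!·1!·0!·0!·2! = 12
prefactor² = (2J+1)·Δ·N² = 3
  k=1: −1/(1!·0!·2!·0!·0!·0!) = -1/2
Σ = -1/2  ⇒  CG² = 3·(-1/2)² = 3/4
CG = −√(3/4) = -0.866025

−√(3/4) = -0.866025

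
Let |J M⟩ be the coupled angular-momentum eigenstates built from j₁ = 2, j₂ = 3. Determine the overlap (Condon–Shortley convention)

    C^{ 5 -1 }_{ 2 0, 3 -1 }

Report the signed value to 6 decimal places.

√[11·0!4!6!/11! · 2!2!2!4!4!6!] = √(110592/7)
  +(−1)^0/∏(0,0,2,2,2,4)! = 1/192  (running 1/192)
⟨..|..⟩ = √(110592/7)·(1/192) = +0.654654

+√(3/7) = +0.654654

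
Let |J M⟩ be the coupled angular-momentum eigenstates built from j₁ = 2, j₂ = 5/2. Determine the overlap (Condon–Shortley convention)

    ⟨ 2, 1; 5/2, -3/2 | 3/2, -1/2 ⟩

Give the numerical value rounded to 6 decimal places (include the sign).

j₁+j₂−J=3  J+j₁−j₂=1  J−j₁+j₂=2  j₁+j₂+J+1=7
(j₁±m₁, j₂±m₂, J±M) = (3,1,1,4,1,2)
P² = 96/35
sum k=0..1:
  [0] +1/6 = 1/6
  [1] −1/4 = -1/4
S = -1/12
C² = P²·S² = 2/105 ; C = -0.138013

−√(2/105) = -0.138013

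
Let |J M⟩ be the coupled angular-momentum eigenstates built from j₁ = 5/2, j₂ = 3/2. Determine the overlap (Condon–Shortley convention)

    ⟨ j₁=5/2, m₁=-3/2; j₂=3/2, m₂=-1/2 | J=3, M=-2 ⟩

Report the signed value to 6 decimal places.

-0.288675  (= −√(1/12))

j₁+j₂−J=1  J+j₁−j₂=4  J−j₁+j₂=2  j₁+j₂+J+1=8
(j₁±m₁, j₂±m₂, J±M) = (1,4,1,2,1,5)
P² = 48
sum k=0..1:
  [0] +1/24 = 1/24
  [1] −1/12 = -1/12
S = -1/24
C² = P²·S² = 1/12 ; C = -0.288675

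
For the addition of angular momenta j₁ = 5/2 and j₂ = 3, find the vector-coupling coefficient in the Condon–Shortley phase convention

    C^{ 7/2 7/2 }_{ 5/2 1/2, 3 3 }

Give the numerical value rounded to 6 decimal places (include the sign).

+0.577350

√[8·2!3!4!/10! · 3!2!6!0!7!0!] = √(27648)
  +(−1)^2/∏(2,0,0,4,3,0)! = 1/288  (running 1/288)
⟨..|..⟩ = √(27648)·(1/288) = +0.577350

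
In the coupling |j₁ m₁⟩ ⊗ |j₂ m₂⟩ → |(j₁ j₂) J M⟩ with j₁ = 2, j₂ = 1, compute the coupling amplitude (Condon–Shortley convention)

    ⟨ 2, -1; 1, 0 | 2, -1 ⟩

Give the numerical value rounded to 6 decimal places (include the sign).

√[5·1!3!1!/6! · 1!3!1!1!1!3!] = √(3/2)
  +(−1)^0/∏(0,1,3,1,0,0)! = 1/6  (running 1/6)
  +(−1)^1/∏(1,0,2,0,1,1)! = -1/2  (running -1/3)
⟨..|..⟩ = √(3/2)·(-1/3) = -0.408248

−√(1/6) ≈ -0.408248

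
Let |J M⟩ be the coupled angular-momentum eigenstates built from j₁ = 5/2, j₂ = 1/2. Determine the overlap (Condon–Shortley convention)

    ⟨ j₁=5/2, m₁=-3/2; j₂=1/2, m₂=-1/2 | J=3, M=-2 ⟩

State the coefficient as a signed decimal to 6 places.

+0.912871

√[7·0!5!1!/7! · 1!4!0!1!1!5!] = √(480)
  +(−1)^0/∏(0,0,4,0,1,1)! = 1/24  (running 1/24)
⟨..|..⟩ = √(480)·(1/24) = +0.912871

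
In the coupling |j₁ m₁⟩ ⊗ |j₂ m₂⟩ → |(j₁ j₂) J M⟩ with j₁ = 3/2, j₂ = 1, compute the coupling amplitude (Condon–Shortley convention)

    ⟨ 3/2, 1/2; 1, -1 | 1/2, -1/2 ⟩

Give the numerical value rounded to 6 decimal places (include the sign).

+0.408248  (= +√(1/6))

triangle: 2!*1!*0!/4! = 2/24
(j±m)!: 2!*1!*0!*2!*0!*1! = 4
prefactor² = (2J+1)*Δ*N² = 2/3
  k=0: +1/(0!*2!*1!*0!*0!*0!) = 1/2
Σ = 1/2  ⇒  CG² = 2/3*1/2² = 1/6
CG = +√(1/6) = +0.408248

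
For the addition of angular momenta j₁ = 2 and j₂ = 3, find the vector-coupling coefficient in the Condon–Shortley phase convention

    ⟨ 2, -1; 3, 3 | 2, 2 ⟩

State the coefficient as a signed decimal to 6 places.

-0.597614  (= −√(5/14))

j₁+j₂−J=3  J+j₁−j₂=1  J−j₁+j₂=3  j₁+j₂+J+1=8
(j₁±m₁, j₂±m₂, J±M) = (1,3,6,0,4,0)
P² = 3240/7
sum k=3..3:
  [3] −1/36 = -1/36
S = -1/36
C² = P²·S² = 5/14 ; C = -0.597614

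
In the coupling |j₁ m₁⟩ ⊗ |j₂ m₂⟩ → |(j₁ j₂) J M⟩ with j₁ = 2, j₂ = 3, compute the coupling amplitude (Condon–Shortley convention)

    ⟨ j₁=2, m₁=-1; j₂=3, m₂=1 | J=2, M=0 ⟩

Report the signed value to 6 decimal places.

j₁+j₂−J=3  J+j₁−j₂=1  J−j₁+j₂=3  j₁+j₂+J+1=8
(j₁±m₁, j₂±m₂, J±M) = (1,3,4,2,2,2)
P² = 36/7
sum k=2..3:
  [2] +1/4 = 1/4
  [3] −1/12 = -1/12
S = 1/6
C² = P²·S² = 1/7 ; C = +0.377964

+0.377964  (= +√(1/7))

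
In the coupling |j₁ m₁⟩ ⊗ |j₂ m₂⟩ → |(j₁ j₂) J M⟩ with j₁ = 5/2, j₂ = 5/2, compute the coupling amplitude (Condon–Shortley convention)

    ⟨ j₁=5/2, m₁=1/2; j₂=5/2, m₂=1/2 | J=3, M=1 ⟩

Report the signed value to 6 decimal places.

−√(4/15) = -0.516398

√[7·2!3!3!/9! · 3!2!3!2!4!2!] = √(48/5)
  +(−1)^0/∏(0,2,2,3,1,0)! = 1/24  (running 1/24)
  +(−1)^1/∏(1,1,1,2,2,1)! = -1/4  (running -5/24)
  +(−1)^2/∏(2,0,0,1,3,2)! = 1/24  (running -1/6)
⟨..|..⟩ = √(48/5)·(-1/6) = -0.516398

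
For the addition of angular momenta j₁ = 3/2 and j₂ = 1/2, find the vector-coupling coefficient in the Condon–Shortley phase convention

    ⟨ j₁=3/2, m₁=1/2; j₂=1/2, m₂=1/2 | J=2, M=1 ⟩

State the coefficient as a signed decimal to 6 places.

+0.866025

j₁+j₂−J=0  J+j₁−j₂=3  J−j₁+j₂=1  j₁+j₂+J+1=5
(j₁±m₁, j₂±m₂, J±M) = (2,1,1,0,3,1)
P² = 3
sum k=0..0:
  [0] +1/2 = 1/2
S = 1/2
C² = P²·S² = 3/4 ; C = +0.866025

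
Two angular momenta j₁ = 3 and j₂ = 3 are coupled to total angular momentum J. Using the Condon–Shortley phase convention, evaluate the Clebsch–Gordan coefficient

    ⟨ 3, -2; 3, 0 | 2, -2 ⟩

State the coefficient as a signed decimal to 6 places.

-0.487950  (= −√(5/21))

√[5·4!2!2!/9! · 1!5!3!3!0!4!] = √(960/7)
  +(−1)^3/∏(3,1,2,0,0,2)! = -1/24  (running -1/24)
⟨..|..⟩ = √(960/7)·(-1/24) = -0.487950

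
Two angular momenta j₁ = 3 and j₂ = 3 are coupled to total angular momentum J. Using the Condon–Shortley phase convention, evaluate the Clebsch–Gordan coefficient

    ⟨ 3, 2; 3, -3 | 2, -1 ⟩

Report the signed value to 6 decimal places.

+0.545545

√[5·4!2!2!/9! · 5!1!0!6!1!3!] = √(4800/7)
  +(−1)^0/∏(0,4,1,0,1,2)! = 1/48  (running 1/48)
⟨..|..⟩ = √(4800/7)·(1/48) = +0.545545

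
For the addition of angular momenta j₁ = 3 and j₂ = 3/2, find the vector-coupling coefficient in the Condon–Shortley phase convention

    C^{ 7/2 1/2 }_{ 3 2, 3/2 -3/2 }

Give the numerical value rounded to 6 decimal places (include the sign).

+0.487950  (= +√(5/21))

√[8·1!5!2!/9! · 5!1!0!3!4!3!] = √(3840/7)
  +(−1)^0/∏(0,1,1,0,4,2)! = 1/48  (running 1/48)
⟨..|..⟩ = √(3840/7)·(1/48) = +0.487950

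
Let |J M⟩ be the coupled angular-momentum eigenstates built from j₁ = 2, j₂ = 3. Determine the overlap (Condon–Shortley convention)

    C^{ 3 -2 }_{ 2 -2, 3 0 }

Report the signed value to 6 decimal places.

j₁+j₂−J=2  J+j₁−j₂=2  J−j₁+j₂=4  j₁+j₂+J+1=9
(j₁±m₁, j₂±m₂, J±M) = (0,4,3,3,1,5)
P² = 192
sum k=2..2:
  [2] +1/24 = 1/24
S = 1/24
C² = P²·S² = 1/3 ; C = +0.577350

+0.577350  (= +√(1/3))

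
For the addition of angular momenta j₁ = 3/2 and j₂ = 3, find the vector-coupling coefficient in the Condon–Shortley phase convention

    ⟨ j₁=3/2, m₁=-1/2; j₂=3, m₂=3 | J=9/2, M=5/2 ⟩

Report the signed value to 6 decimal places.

√[10·0!3!6!/10! · 1!2!6!0!7!2!] = √(172800)
  +(−1)^0/∏(0,0,2,6,1,0)! = 1/1440  (running 1/1440)
⟨..|..⟩ = √(172800)·(1/1440) = +0.288675

+√(1/12) = +0.288675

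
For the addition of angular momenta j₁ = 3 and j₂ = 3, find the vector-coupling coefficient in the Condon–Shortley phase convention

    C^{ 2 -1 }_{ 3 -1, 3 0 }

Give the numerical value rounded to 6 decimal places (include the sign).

+0.154303

√[5·4!2!2!/9! · 2!4!3!3!1!3!] = √(96/7)
  +(−1)^2/∏(2,2,2,1,0,1)! = 1/8  (running 1/8)
  +(−1)^3/∏(3,1,1,0,1,2)! = -1/12  (running 1/24)
⟨..|..⟩ = √(96/7)·(1/24) = +0.154303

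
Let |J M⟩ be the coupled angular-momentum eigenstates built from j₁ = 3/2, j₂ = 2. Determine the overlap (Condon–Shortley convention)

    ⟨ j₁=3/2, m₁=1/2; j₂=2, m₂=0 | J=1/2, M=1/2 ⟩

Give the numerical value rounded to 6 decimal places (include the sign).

−√(1/5) ≈ -0.447214

triangle: 3!·0!·1!/5! = 6/120
(j±m)!: 2!·1!·2!·2!·1!·0! = 8
prefactor² = (2J+1)·Δ·N² = 4/5
  k=1: −1/(1!·2!·0!·1!·0!·0!) = -1/2
Σ = -1/2  ⇒  CG² = 4/5·(-1/2)² = 1/5
CG = −√(1/5) = -0.447214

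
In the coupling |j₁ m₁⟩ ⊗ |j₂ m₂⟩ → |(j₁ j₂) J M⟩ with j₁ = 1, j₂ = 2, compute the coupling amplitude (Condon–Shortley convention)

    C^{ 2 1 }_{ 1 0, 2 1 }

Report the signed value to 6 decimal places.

−√(1/6) ≈ -0.408248

j₁+j₂−J=1  J+j₁−j₂=1  J−j₁+j₂=3  j₁+j₂+J+1=6
(j₁±m₁, j₂±m₂, J±M) = (1,1,3,1,3,1)
P² = 3/2
sum k=0..1:
  [0] +1/6 = 1/6
  [1] −1/2 = -1/2
S = -1/3
C² = P²·S² = 1/6 ; C = -0.408248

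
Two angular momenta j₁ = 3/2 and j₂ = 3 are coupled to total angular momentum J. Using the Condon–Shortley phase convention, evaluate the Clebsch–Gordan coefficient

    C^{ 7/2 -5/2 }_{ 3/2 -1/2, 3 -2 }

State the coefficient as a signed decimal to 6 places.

triangle: 1!·2!·5!/9! = 240/362880
(j±m)!: 1!·2!·1!·5!·1!·6! = 172800
prefactor² = (2J+1)·Δ·N² = 6400/7
  k=0: +1/(0!·1!·2!·1!·0!·4!) = 1/48
  k=1: −1/(1!·0!·1!·0!·1!·5!) = -1/120
Σ = 1/80  ⇒  CG² = 6400/7·1/80² = 1/7
CG = +√(1/7) = +0.377964

+0.377964  (= +√(1/7))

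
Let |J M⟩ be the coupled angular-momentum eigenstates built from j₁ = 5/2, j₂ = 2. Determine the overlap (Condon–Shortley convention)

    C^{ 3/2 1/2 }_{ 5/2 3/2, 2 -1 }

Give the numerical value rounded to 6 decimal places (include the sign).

√[4·3!2!1!/7! · 4!1!1!3!2!1!] = √(96/35)
  +(−1)^0/∏(0,3,1,1,1,0)! = 1/6  (running 1/6)
  +(−1)^1/∏(1,2,0,0,2,1)! = -1/4  (running -1/12)
⟨..|..⟩ = √(96/35)·(-1/12) = -0.138013

−√(2/105) = -0.138013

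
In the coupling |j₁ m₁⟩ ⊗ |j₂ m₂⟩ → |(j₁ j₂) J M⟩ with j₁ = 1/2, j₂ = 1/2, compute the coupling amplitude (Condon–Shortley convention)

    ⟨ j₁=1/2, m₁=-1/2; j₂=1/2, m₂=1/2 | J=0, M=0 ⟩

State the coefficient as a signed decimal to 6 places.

-0.707107  (= −√(1/2))

triangle: 1!*0!*0!/2! = 1/2
(j±m)!: 0!*1!*1!*0!*0!*0! = 1
prefactor² = (2J+1)*Δ*N² = 1/2
  k=1: −1/(1!*0!*0!*0!*0!*0!) = -1
Σ = -1  ⇒  CG² = 1/2*(-1)² = 1/2
CG = −√(1/2) = -0.707107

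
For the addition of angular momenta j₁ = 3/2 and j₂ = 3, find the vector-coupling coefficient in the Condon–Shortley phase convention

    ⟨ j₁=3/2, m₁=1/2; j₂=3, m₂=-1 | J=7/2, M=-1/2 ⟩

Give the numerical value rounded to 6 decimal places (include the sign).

+√(2/7) ≈ +0.534522

triangle: 1!×2!×5!/9! = 240/362880
(j±m)!: 2!×1!×2!×4!×3!×4! = 13824
prefactor² = (2J+1)×Δ×N² = 512/7
  k=0: +1/(0!×1!×1!×2!×1!×3!) = 1/12
  k=1: −1/(1!×0!×0!×1!×2!×4!) = -1/48
Σ = 1/16  ⇒  CG² = 512/7×1/16² = 2/7
CG = +√(2/7) = +0.534522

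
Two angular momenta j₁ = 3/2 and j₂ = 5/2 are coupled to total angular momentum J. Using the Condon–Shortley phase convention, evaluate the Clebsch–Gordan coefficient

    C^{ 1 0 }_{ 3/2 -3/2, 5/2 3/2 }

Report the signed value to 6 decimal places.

−√(1/5) ≈ -0.447214

√[3·3!0!2!/6! · 0!3!4!1!1!1!] = √(36/5)
  +(−1)^3/∏(3,0,0,1,0,1)! = -1/6  (running -1/6)
⟨..|..⟩ = √(36/5)·(-1/6) = -0.447214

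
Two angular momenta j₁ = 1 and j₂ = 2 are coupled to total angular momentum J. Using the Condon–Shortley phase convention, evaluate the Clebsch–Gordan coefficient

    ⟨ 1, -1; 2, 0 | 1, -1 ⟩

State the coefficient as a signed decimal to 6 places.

+0.316228  (= +√(1/10))

√[3·2!0!2!/5! · 0!2!2!2!0!2!] = √(8/5)
  +(−1)^2/∏(2,0,0,0,0,2)! = 1/4  (running 1/4)
⟨..|..⟩ = √(8/5)·(1/4) = +0.316228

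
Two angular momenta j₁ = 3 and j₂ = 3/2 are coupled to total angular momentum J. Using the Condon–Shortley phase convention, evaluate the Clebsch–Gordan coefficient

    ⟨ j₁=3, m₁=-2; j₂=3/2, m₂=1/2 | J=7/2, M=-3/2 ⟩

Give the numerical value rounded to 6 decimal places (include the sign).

triangle: 1!·5!·2!/9! = 240/362880
(j±m)!: 1!·5!·2!·1!·2!·5! = 57600
prefactor² = (2J+1)·Δ·N² = 6400/21
  k=0: +1/(0!·1!·5!·2!·0!·0!) = 1/240
  k=1: −1/(1!·0!·4!·1!·1!·1!) = -1/24
Σ = -3/80  ⇒  CG² = 6400/21·(-3/80)² = 3/7
CG = −√(3/7) = -0.654654

-0.654654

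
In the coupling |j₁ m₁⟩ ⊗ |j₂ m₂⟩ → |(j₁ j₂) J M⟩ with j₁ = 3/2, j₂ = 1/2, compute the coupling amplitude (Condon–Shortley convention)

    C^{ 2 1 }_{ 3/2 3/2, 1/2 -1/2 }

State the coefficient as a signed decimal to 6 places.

+√(1/4) ≈ +0.500000

j₁+j₂−J=0  J+j₁−j₂=3  J−j₁+j₂=1  j₁+j₂+J+1=5
(j₁±m₁, j₂±m₂, J±M) = (3,0,0,1,3,1)
P² = 9
sum k=0..0:
  [0] +1/6 = 1/6
S = 1/6
C² = P²·S² = 1/4 ; C = +0.500000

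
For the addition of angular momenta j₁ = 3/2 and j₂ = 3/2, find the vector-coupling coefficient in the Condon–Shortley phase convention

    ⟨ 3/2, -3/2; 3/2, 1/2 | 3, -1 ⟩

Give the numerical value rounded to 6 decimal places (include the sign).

j₁+j₂−J=0  J+j₁−j₂=3  J−j₁+j₂=3  j₁+j₂+J+1=7
(j₁±m₁, j₂±m₂, J±M) = (0,3,2,1,2,4)
P² = 144/5
sum k=0..0:
  [0] +1/12 = 1/12
S = 1/12
C² = P²·S² = 1/5 ; C = +0.447214

+√(1/5) ≈ +0.447214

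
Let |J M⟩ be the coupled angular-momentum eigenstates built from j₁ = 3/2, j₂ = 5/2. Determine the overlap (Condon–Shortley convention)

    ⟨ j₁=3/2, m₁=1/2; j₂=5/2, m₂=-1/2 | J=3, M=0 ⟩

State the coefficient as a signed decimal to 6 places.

√[7·1!2!4!/8! · 2!1!2!3!3!3!] = √(36/5)
  +(−1)^0/∏(0,1,1,2,1,2)! = 1/4  (running 1/4)
  +(−1)^1/∏(1,0,0,1,2,3)! = -1/12  (running 1/6)
⟨..|..⟩ = √(36/5)·(1/6) = +0.447214

+0.447214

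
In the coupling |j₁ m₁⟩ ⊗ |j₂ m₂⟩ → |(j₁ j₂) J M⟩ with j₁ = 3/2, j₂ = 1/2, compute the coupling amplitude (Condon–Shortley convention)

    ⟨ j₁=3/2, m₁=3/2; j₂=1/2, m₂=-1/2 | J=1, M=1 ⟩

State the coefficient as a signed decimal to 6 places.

√[3·1!2!0!/4! · 3!0!0!1!2!0!] = √(3)
  +(−1)^0/∏(0,1,0,0,2,0)! = 1/2  (running 1/2)
⟨..|..⟩ = √(3)·(1/2) = +0.866025

+0.866025  (= +√(3/4))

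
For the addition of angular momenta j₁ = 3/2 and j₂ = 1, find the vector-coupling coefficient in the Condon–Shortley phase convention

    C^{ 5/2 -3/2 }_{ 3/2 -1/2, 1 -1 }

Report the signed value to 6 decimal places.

triangle: 0!×3!×2!/6! = 12/720
(j±m)!: 1!×2!×0!×2!×1!×4! = 96
prefactor² = (2J+1)×Δ×N² = 48/5
  k=0: +1/(0!×0!×2!×0!×1!×2!) = 1/4
Σ = 1/4  ⇒  CG² = 48/5×1/4² = 3/5
CG = +√(3/5) = +0.774597

+0.774597  (= +√(3/5))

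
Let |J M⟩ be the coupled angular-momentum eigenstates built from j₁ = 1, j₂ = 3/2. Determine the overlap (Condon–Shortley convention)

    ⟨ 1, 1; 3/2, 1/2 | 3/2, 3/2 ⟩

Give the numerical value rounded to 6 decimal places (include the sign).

+0.632456

√[4·1!1!2!/5! · 2!0!2!1!3!0!] = √(8/5)
  +(−1)^0/∏(0,1,0,2,1,0)! = 1/2  (running 1/2)
⟨..|..⟩ = √(8/5)·(1/2) = +0.632456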